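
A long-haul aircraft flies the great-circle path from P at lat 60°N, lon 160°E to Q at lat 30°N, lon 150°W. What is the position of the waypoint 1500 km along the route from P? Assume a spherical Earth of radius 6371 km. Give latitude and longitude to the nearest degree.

≈ lat 53°N, lon 178°W

From cos δ = sin φ₁ sin φ₂ + cos φ₁ cos φ₂ cos Δλ, the central angle is δ ≈ 0.779 rad (44.7°). The total great-circle distance is δ·R ≈ 0.779 × 6371 ≈ 4965 km, so the target fraction is f = 1500/4965 ≈ 0.302.
Interpolate at f ≈ 0.302 with slerp weights a = sin((1−f)δ)/sin δ ≈ 0.736, b = sin(fδ)/sin δ ≈ 0.332.
p = a·p₁ + b·p₂ ≈ (-0.595, -0.018, 0.804); φ = arcsin(p_z) ≈ 53.48°, λ = atan2(p_y, p_x) ≈ -178.29°.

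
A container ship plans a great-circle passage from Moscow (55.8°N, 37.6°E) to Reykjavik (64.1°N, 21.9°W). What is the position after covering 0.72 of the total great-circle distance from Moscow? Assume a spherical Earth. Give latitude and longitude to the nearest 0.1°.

From cos δ = sin φ₁ sin φ₂ + cos φ₁ cos φ₂ cos Δλ, the central angle is δ ≈ 0.518 rad (29.7°).
Interpolate at f = 0.72 with slerp weights a = sin((1−f)δ)/sin δ ≈ 0.292, b = sin(fδ)/sin δ ≈ 0.736.
p = a·p₁ + b·p₂ ≈ (0.428, -0.020, 0.903); φ = arcsin(p_z) ≈ 64.61°, λ = atan2(p_y, p_x) ≈ -2.64°.

≈ 64.6°N, 2.6°W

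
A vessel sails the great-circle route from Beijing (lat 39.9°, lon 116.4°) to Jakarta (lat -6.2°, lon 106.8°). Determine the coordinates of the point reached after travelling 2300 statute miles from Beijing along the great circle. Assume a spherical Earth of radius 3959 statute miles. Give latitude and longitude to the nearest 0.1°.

From cos δ = sin φ₁ sin φ₂ + cos φ₁ cos φ₂ cos Δλ, the central angle is δ ≈ 0.819 rad (46.9°). The total great-circle distance is δ·R ≈ 0.819 × 3959 ≈ 3244 mi, so the target fraction is f = 2300/3244 ≈ 0.709.
Interpolate at f ≈ 0.709 with slerp weights a = sin((1−f)δ)/sin δ ≈ 0.323, b = sin(fδ)/sin δ ≈ 0.751.
p = a·p₁ + b·p₂ ≈ (-0.326, 0.937, 0.126); φ = arcsin(p_z) ≈ 7.25°, λ = atan2(p_y, p_x) ≈ 109.19°.

≈ lat 7.2°, lon 109.2°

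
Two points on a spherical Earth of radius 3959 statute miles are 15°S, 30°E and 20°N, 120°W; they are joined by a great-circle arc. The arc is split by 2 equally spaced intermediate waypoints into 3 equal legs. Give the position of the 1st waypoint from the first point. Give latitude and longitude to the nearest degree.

≈ 1°N, 18°W

Write both endpoints as unit vectors p₁, p₂ with components (cos φ cos λ, cos φ sin λ, sin φ).
The central angle between the endpoints is δ = arccos(p₁·p₂) ≈ 2.635 rad (151.0°).
Interpolate at f = 1/3 with slerp weights a = sin((1−f)δ)/sin δ ≈ 2.027, b = sin(fδ)/sin δ ≈ 1.588.
p = a·p₁ + b·p₂ ≈ (0.950, -0.313, 0.018); φ = arcsin(p_z) ≈ 1.05°, λ = atan2(p_y, p_x) ≈ -18.25°.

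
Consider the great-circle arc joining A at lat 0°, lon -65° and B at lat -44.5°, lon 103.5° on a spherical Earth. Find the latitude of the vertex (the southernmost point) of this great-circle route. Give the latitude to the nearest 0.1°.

The great circle lies in the plane with unit normal n̂ = (p₁ × p₂)/|p₁ × p₂|.
Here n̂_z ≈ +0.199; the vertex latitude is φ_max = arccos|n̂_z| ≈ 78.5°.
Check via Clairaut: cos φ_max = |cos φ₁| · sin C = cos(0.0°)·sin(168.5°) ≈ 0.199, again giving ≈ 78.5°.

≈ -78.5°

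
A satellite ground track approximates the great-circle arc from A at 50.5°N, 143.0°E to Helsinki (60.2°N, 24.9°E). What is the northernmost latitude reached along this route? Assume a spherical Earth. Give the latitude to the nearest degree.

≈ 71°N

The great circle lies in the plane with unit normal n̂ = (p₁ × p₂)/|p₁ × p₂|.
Here n̂_z ≈ -0.327; the vertex latitude is φ_max = arccos|n̂_z| ≈ 70.9°.
Check via Clairaut: cos φ_max = |cos φ₁| · sin C = cos(50.5°)·sin(30.9°) ≈ 0.327, again giving ≈ 70.9°.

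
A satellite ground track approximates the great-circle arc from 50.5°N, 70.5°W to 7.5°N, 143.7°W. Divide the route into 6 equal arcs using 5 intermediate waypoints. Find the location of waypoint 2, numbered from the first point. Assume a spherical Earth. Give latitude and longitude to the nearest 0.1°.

Convert each endpoint to a unit vector on the sphere (x = cos φ cos λ, y = cos φ sin λ, z = sin φ).
The central angle between the endpoints is δ = arccos(p₁·p₂) ≈ 1.284 rad (73.6°).
Interpolate at f = 2/6 with slerp weights a = sin((1−f)δ)/sin δ ≈ 0.787, b = sin(fδ)/sin δ ≈ 0.433.
p = a·p₁ + b·p₂ ≈ (-0.179, -0.726, 0.664); φ = arcsin(p_z) ≈ 41.61°, λ = atan2(p_y, p_x) ≈ -103.82°.

≈ 41.6°N, 103.8°W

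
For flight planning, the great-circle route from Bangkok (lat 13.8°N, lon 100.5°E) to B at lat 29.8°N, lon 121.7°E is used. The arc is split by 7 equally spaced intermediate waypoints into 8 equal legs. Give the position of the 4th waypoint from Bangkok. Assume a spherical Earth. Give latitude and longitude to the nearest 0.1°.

Write both endpoints as unit vectors p₁, p₂ with components (cos φ cos λ, cos φ sin λ, sin φ).
The central angle between the endpoints is δ = arccos(p₁·p₂) ≈ 0.441 rad (25.3°).
Interpolate at f = 4/8 with slerp weights a = sin((1−f)δ)/sin δ ≈ 0.512, b = sin(fδ)/sin δ ≈ 0.512.
p = a·p₁ + b·p₂ ≈ (-0.324, 0.868, 0.377); φ = arcsin(p_z) ≈ 22.14°, λ = atan2(p_y, p_x) ≈ 110.50°.

≈ lat 22.1°N, lon 110.5°E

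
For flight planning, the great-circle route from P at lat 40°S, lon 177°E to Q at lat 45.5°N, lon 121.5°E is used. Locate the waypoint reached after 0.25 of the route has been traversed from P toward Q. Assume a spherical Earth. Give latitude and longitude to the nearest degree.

The haversine formula gives a central angle δ ≈ 1.726 rad (98.9°) between the endpoints.
Interpolate at f = 0.25 with slerp weights a = sin((1−f)δ)/sin δ ≈ 0.974, b = sin(fδ)/sin δ ≈ 0.423.
p = a·p₁ + b·p₂ ≈ (-0.900, 0.292, -0.324); φ = arcsin(p_z) ≈ -18.90°, λ = atan2(p_y, p_x) ≈ 162.02°.

≈ lat 19°S, lon 162°E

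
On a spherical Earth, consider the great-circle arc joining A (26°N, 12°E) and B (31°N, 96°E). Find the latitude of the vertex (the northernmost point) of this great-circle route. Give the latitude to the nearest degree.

The great circle lies in the plane with unit normal n̂ = (p₁ × p₂)/|p₁ × p₂|.
Here n̂_z ≈ +0.805; the vertex latitude is φ_max = arccos|n̂_z| ≈ 36.4°.

≈ 36°N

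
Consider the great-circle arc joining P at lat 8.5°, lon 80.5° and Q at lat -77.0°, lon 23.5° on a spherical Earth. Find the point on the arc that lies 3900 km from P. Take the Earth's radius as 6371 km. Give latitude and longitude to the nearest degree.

≈ lat -26°, lon 74°

The haversine formula gives a central angle δ ≈ 1.594 rad (91.3°) between the endpoints. The total great-circle distance is δ·R ≈ 1.594 × 6371 ≈ 10153 km, so the target fraction is f = 3900/10153 ≈ 0.384.
Interpolate at f ≈ 0.384 with slerp weights a = sin((1−f)δ)/sin δ ≈ 0.832, b = sin(fδ)/sin δ ≈ 0.575.
p = a·p₁ + b·p₂ ≈ (0.254, 0.863, -0.437); φ = arcsin(p_z) ≈ -25.92°, λ = atan2(p_y, p_x) ≈ 73.58°.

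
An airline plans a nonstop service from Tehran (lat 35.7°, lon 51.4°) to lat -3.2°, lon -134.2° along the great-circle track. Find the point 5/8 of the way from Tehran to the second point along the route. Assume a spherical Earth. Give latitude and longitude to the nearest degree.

Convert each endpoint to a unit vector on the sphere (x = cos φ cos λ, y = cos φ sin λ, z = sin φ).
The central angle between the endpoints is δ = arccos(p₁·p₂) ≈ 2.567 rad (147.1°).
Interpolate at f = 5/8 with slerp weights a = sin((1−f)δ)/sin δ ≈ 1.511, b = sin(fδ)/sin δ ≈ 1.839.
p = a·p₁ + b·p₂ ≈ (-0.515, -0.358, 0.779); φ = arcsin(p_z) ≈ 51.15°, λ = atan2(p_y, p_x) ≈ -145.20°.

≈ lat 51°, lon -145°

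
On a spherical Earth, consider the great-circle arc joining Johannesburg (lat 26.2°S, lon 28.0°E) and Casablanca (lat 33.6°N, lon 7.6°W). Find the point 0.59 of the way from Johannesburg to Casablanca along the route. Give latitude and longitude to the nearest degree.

≈ lat 9°N, lon 8°E

From cos δ = sin φ₁ sin φ₂ + cos φ₁ cos φ₂ cos Δλ, the central angle is δ ≈ 1.199 rad (68.7°).
Interpolate at f = 0.59 with slerp weights a = sin((1−f)δ)/sin δ ≈ 0.507, b = sin(fδ)/sin δ ≈ 0.698.
p = a·p₁ + b·p₂ ≈ (0.977, 0.137, 0.162); φ = arcsin(p_z) ≈ 9.34°, λ = atan2(p_y, p_x) ≈ 7.96°.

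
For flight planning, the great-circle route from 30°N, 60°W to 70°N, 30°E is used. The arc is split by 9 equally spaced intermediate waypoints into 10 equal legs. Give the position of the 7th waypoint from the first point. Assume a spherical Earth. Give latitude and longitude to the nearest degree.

Write both endpoints as unit vectors p₁, p₂ with components (cos φ cos λ, cos φ sin λ, sin φ).
The central angle between the endpoints is δ = arccos(p₁·p₂) ≈ 1.082 rad (62.0°).
Interpolate at f = 7/10 with slerp weights a = sin((1−f)δ)/sin δ ≈ 0.361, b = sin(fδ)/sin δ ≈ 0.778.
p = a·p₁ + b·p₂ ≈ (0.387, -0.138, 0.912); φ = arcsin(p_z) ≈ 65.75°, λ = atan2(p_y, p_x) ≈ -19.61°.

≈ 66°N, 20°W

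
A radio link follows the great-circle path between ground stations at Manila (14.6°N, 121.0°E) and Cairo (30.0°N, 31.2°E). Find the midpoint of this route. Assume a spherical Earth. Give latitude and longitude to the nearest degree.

Write both endpoints as unit vectors p₁, p₂ with components (cos φ cos λ, cos φ sin λ, sin φ).
The central angle between the endpoints is δ = arccos(p₁·p₂) ≈ 1.441 rad (82.6°).
Interpolate at f = 1/2 with slerp weights a = sin((1−f)δ)/sin δ ≈ 0.665, b = sin(fδ)/sin δ ≈ 0.665.
p = a·p₁ + b·p₂ ≈ (0.161, 0.851, 0.500); φ = arcsin(p_z) ≈ 30.03°, λ = atan2(p_y, p_x) ≈ 79.26°.

≈ 30°N, 79°E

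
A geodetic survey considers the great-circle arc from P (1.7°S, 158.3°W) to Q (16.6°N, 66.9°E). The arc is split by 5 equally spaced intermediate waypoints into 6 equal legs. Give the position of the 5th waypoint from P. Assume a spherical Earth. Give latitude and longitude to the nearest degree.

≈ (20°N, 90°E)

From cos δ = sin φ₁ sin φ₂ + cos φ₁ cos φ₂ cos Δλ, the central angle is δ ≈ 2.323 rad (133.1°).
Interpolate at f = 5/6 with slerp weights a = sin((1−f)δ)/sin δ ≈ 0.517, b = sin(fδ)/sin δ ≈ 1.279.
p = a·p₁ + b·p₂ ≈ (0.001, 0.937, 0.350); φ = arcsin(p_z) ≈ 20.50°, λ = atan2(p_y, p_x) ≈ 89.96°.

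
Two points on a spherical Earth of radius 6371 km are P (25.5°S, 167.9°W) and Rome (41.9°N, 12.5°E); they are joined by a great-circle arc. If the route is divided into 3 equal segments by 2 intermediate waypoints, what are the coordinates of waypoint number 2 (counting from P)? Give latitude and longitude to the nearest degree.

≈ (83°N, 177°W)

Write both endpoints as unit vectors p₁, p₂ with components (cos φ cos λ, cos φ sin λ, sin φ).
The central angle between the endpoints is δ = arccos(p₁·p₂) ≈ 2.855 rad (163.6°).
Interpolate at f = 2/3 with slerp weights a = sin((1−f)δ)/sin δ ≈ 2.884, b = sin(fδ)/sin δ ≈ 3.347.
p = a·p₁ + b·p₂ ≈ (-0.113, -0.006, 0.994); φ = arcsin(p_z) ≈ 83.49°, λ = atan2(p_y, p_x) ≈ -176.73°.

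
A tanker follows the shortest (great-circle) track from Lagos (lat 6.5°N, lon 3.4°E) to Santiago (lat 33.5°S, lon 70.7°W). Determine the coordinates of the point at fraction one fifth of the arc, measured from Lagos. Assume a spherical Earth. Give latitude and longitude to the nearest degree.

The haversine formula gives a central angle δ ≈ 1.406 rad (80.5°) between the endpoints.
Interpolate at f = 1/5 with slerp weights a = sin((1−f)δ)/sin δ ≈ 0.914, b = sin(fδ)/sin δ ≈ 0.281.
p = a·p₁ + b·p₂ ≈ (0.985, -0.167, -0.052); φ = arcsin(p_z) ≈ -2.96°, λ = atan2(p_y, p_x) ≈ -9.65°.

≈ lat 3°S, lon 10°W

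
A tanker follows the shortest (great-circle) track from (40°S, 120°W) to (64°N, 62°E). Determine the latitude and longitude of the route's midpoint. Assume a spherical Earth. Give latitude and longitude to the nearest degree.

≈ (38°N, 123°W)

From cos δ = sin φ₁ sin φ₂ + cos φ₁ cos φ₂ cos Δλ, the central angle is δ ≈ 2.722 rad (156.0°).
Interpolate at f = 1/2 with slerp weights a = sin((1−f)δ)/sin δ ≈ 2.402, b = sin(fδ)/sin δ ≈ 2.402.
p = a·p₁ + b·p₂ ≈ (-0.426, -0.664, 0.615); φ = arcsin(p_z) ≈ 37.95°, λ = atan2(p_y, p_x) ≈ -122.67°.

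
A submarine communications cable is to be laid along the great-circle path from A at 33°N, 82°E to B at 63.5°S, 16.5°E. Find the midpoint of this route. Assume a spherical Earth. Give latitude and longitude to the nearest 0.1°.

Write both endpoints as unit vectors p₁, p₂ with components (cos φ cos λ, cos φ sin λ, sin φ).
The central angle between the endpoints is δ = arccos(p₁·p₂) ≈ 1.909 rad (109.4°).
Interpolate at f = 1/2 with slerp weights a = sin((1−f)δ)/sin δ ≈ 0.865, b = sin(fδ)/sin δ ≈ 0.865.
p = a·p₁ + b·p₂ ≈ (0.471, 0.828, -0.303); φ = arcsin(p_z) ≈ -17.64°, λ = atan2(p_y, p_x) ≈ 60.37°.

≈ 17.6°S, 60.4°E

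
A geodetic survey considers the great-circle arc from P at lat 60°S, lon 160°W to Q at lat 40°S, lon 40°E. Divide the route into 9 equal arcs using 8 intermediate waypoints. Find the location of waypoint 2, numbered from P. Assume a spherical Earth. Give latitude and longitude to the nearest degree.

Write both endpoints as unit vectors p₁, p₂ with components (cos φ cos λ, cos φ sin λ, sin φ).
The central angle between the endpoints is δ = arccos(p₁·p₂) ≈ 1.373 rad (78.7°).
Interpolate at f = 2/9 with slerp weights a = sin((1−f)δ)/sin δ ≈ 0.894, b = sin(fδ)/sin δ ≈ 0.306.
p = a·p₁ + b·p₂ ≈ (-0.240, -0.002, -0.971); φ = arcsin(p_z) ≈ -76.11°, λ = atan2(p_y, p_x) ≈ -179.53°.

≈ lat 76°S, lon 180°E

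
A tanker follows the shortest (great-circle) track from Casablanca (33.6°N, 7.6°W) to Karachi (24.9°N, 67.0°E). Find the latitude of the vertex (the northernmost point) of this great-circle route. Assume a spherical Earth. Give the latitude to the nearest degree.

The great circle lies in the plane with unit normal n̂ = (p₁ × p₂)/|p₁ × p₂|.
Here n̂_z ≈ +0.808; the vertex latitude is φ_max = arccos|n̂_z| ≈ 36.1°.
Check via Clairaut: cos φ_max = |cos φ₁| · sin C = cos(33.6°)·sin(76.0°) ≈ 0.808, again giving ≈ 36.1°.

≈ 36°N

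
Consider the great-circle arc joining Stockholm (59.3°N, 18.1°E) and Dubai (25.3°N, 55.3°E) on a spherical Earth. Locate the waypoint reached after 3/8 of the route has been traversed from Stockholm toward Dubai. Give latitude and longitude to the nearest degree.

≈ (48°N, 38°E)

Convert each endpoint to a unit vector on the sphere (x = cos φ cos λ, y = cos φ sin λ, z = sin φ).
The central angle between the endpoints is δ = arccos(p₁·p₂) ≈ 0.745 rad (42.7°).
Interpolate at f = 3/8 with slerp weights a = sin((1−f)δ)/sin δ ≈ 0.662, b = sin(fδ)/sin δ ≈ 0.407.
p = a·p₁ + b·p₂ ≈ (0.531, 0.407, 0.743); φ = arcsin(p_z) ≈ 48.01°, λ = atan2(p_y, p_x) ≈ 37.51°.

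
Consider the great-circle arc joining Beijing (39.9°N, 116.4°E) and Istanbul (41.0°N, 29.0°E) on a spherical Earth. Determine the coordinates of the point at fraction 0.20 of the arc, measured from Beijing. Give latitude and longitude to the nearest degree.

Convert each endpoint to a unit vector on the sphere (x = cos φ cos λ, y = cos φ sin λ, z = sin φ).
The central angle between the endpoints is δ = arccos(p₁·p₂) ≈ 1.107 rad (63.4°).
Interpolate at f = 0.20 with slerp weights a = sin((1−f)δ)/sin δ ≈ 0.866, b = sin(fδ)/sin δ ≈ 0.246.
p = a·p₁ + b·p₂ ≈ (-0.133, 0.685, 0.716); φ = arcsin(p_z) ≈ 45.76°, λ = atan2(p_y, p_x) ≈ 101.01°.

≈ 46°N, 101°E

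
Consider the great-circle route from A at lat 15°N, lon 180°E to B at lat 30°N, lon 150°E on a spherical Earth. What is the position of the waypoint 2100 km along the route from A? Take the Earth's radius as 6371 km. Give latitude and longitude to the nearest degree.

≈ lat 25°N, lon 163°E

Convert each endpoint to a unit vector on the sphere (x = cos φ cos λ, y = cos φ sin λ, z = sin φ).
The central angle between the endpoints is δ = arccos(p₁·p₂) ≈ 0.547 rad (31.4°). The total great-circle distance is δ·R ≈ 0.547 × 6371 ≈ 3488 km, so the target fraction is f = 2100/3488 ≈ 0.602.
Interpolate at f ≈ 0.602 with slerp weights a = sin((1−f)δ)/sin δ ≈ 0.415, b = sin(fδ)/sin δ ≈ 0.622.
p = a·p₁ + b·p₂ ≈ (-0.867, 0.269, 0.418); φ = arcsin(p_z) ≈ 24.73°, λ = atan2(p_y, p_x) ≈ 162.75°.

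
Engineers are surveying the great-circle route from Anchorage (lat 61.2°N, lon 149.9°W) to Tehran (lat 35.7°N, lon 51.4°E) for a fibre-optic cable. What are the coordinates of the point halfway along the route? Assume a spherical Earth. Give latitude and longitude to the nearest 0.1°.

≈ lat 74.6°N, lon 77.1°E

From cos δ = sin φ₁ sin φ₂ + cos φ₁ cos φ₂ cos Δλ, the central angle is δ ≈ 1.423 rad (81.6°).
Interpolate at f = 1/2 with slerp weights a = sin((1−f)δ)/sin δ ≈ 0.660, b = sin(fδ)/sin δ ≈ 0.660.
p = a·p₁ + b·p₂ ≈ (0.059, 0.260, 0.964); φ = arcsin(p_z) ≈ 74.56°, λ = atan2(p_y, p_x) ≈ 77.12°.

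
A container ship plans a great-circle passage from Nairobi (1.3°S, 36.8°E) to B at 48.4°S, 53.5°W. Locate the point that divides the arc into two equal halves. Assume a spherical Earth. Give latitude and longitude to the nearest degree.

Convert each endpoint to a unit vector on the sphere (x = cos φ cos λ, y = cos φ sin λ, z = sin φ).
The central angle between the endpoints is δ = arccos(p₁·p₂) ≈ 1.557 rad (89.2°).
Interpolate at f = 1/2 with slerp weights a = sin((1−f)δ)/sin δ ≈ 0.702, b = sin(fδ)/sin δ ≈ 0.702.
p = a·p₁ + b·p₂ ≈ (0.840, 0.046, -0.541); φ = arcsin(p_z) ≈ -32.76°, λ = atan2(p_y, p_x) ≈ 3.12°.

≈ 33°S, 3°E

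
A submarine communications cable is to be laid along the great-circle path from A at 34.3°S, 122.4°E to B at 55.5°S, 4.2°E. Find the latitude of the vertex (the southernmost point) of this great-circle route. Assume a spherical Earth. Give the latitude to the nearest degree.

The great circle lies in the plane with unit normal n̂ = (p₁ × p₂)/|p₁ × p₂|.
Here n̂_z ≈ -0.425; the vertex latitude is φ_max = arccos|n̂_z| ≈ 64.8°.

≈ 65°S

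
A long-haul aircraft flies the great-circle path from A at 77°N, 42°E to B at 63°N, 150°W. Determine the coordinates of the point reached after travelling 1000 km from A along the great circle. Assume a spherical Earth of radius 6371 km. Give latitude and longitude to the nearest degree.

≈ 86°N, 60°E

Write both endpoints as unit vectors p₁, p₂ with components (cos φ cos λ, cos φ sin λ, sin φ).
The central angle between the endpoints is δ = arccos(p₁·p₂) ≈ 0.695 rad (39.8°). The total great-circle distance is δ·R ≈ 0.695 × 6371 ≈ 4426 km, so the target fraction is f = 1000/4426 ≈ 0.226.
Interpolate at f ≈ 0.226 with slerp weights a = sin((1−f)δ)/sin δ ≈ 0.800, b = sin(fδ)/sin δ ≈ 0.244.
p = a·p₁ + b·p₂ ≈ (0.038, 0.065, 0.997); φ = arcsin(p_z) ≈ 85.69°, λ = atan2(p_y, p_x) ≈ 59.86°.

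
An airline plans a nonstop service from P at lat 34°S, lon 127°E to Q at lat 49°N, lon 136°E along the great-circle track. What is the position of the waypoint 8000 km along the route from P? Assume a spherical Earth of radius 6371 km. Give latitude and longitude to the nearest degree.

≈ lat 38°N, lon 134°E

Convert each endpoint to a unit vector on the sphere (x = cos φ cos λ, y = cos φ sin λ, z = sin φ).
The central angle between the endpoints is δ = arccos(p₁·p₂) ≈ 1.455 rad (83.4°). The total great-circle distance is δ·R ≈ 1.455 × 6371 ≈ 9272 km, so the target fraction is f = 8000/9272 ≈ 0.863.
Interpolate at f ≈ 0.863 with slerp weights a = sin((1−f)δ)/sin δ ≈ 0.200, b = sin(fδ)/sin δ ≈ 0.957.
p = a·p₁ + b·p₂ ≈ (-0.551, 0.568, 0.611); φ = arcsin(p_z) ≈ 37.64°, λ = atan2(p_y, p_x) ≈ 134.13°.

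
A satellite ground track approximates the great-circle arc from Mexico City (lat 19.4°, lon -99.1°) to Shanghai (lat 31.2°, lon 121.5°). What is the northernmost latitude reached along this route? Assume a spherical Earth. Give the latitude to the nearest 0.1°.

≈ 54.2°

The great circle lies in the plane with unit normal n̂ = (p₁ × p₂)/|p₁ × p₂|.
Here n̂_z ≈ -0.585; the vertex latitude is φ_max = arccos|n̂_z| ≈ 54.2°.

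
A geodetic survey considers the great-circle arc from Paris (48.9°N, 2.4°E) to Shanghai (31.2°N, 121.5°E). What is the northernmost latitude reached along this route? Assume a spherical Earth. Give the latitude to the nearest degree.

The great circle lies in the plane with unit normal n̂ = (p₁ × p₂)/|p₁ × p₂|.
Here n̂_z ≈ +0.495; the vertex latitude is φ_max = arccos|n̂_z| ≈ 60.3°.
Check via Clairaut: cos φ_max = |cos φ₁| · sin C = cos(48.9°)·sin(48.8°) ≈ 0.495, again giving ≈ 60.3°.

≈ 60°N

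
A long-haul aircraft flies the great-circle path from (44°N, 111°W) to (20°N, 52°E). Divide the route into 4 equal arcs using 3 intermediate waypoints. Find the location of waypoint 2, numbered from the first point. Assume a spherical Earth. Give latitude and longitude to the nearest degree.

≈ (72°N, 12°E)

Write both endpoints as unit vectors p₁, p₂ with components (cos φ cos λ, cos φ sin λ, sin φ).
The central angle between the endpoints is δ = arccos(p₁·p₂) ≈ 1.992 rad (114.1°).
Interpolate at f = 2/4 with slerp weights a = sin((1−f)δ)/sin δ ≈ 0.920, b = sin(fδ)/sin δ ≈ 0.920.
p = a·p₁ + b·p₂ ≈ (0.295, 0.063, 0.953); φ = arcsin(p_z) ≈ 72.44°, λ = atan2(p_y, p_x) ≈ 12.13°.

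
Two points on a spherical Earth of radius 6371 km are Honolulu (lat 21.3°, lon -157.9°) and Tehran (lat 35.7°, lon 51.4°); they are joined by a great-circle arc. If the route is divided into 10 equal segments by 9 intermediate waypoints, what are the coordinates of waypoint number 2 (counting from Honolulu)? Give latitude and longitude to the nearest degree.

≈ lat 42°, lon -172°

Write both endpoints as unit vectors p₁, p₂ with components (cos φ cos λ, cos φ sin λ, sin φ).
The central angle between the endpoints is δ = arccos(p₁·p₂) ≈ 2.035 rad (116.6°).
Interpolate at f = 2/10 with slerp weights a = sin((1−f)δ)/sin δ ≈ 1.117, b = sin(fδ)/sin δ ≈ 0.443.
p = a·p₁ + b·p₂ ≈ (-0.740, -0.110, 0.664); φ = arcsin(p_z) ≈ 41.60°, λ = atan2(p_y, p_x) ≈ -171.51°.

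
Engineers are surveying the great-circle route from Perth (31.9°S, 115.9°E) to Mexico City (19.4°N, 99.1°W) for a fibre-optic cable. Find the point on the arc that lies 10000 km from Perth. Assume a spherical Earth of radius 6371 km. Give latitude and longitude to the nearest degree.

≈ 11°S, 147°W

Convert each endpoint to a unit vector on the sphere (x = cos φ cos λ, y = cos φ sin λ, z = sin φ).
The central angle between the endpoints is δ = arccos(p₁·p₂) ≈ 2.553 rad (146.3°). The total great-circle distance is δ·R ≈ 2.553 × 6371 ≈ 16262 km, so the target fraction is f = 10000/16262 ≈ 0.615.
Interpolate at f ≈ 0.615 with slerp weights a = sin((1−f)δ)/sin δ ≈ 1.498, b = sin(fδ)/sin δ ≈ 1.800.
p = a·p₁ + b·p₂ ≈ (-0.824, -0.533, -0.194); φ = arcsin(p_z) ≈ -11.16°, λ = atan2(p_y, p_x) ≈ -147.13°.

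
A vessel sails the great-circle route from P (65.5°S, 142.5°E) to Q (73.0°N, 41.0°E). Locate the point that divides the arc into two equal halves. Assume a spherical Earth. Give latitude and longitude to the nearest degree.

≈ (6°N, 104°E)

Write both endpoints as unit vectors p₁, p₂ with components (cos φ cos λ, cos φ sin λ, sin φ).
The central angle between the endpoints is δ = arccos(p₁·p₂) ≈ 2.678 rad (153.4°).
Interpolate at f = 1/2 with slerp weights a = sin((1−f)δ)/sin δ ≈ 2.176, b = sin(fδ)/sin δ ≈ 2.176.
p = a·p₁ + b·p₂ ≈ (-0.236, 0.967, 0.101); φ = arcsin(p_z) ≈ 5.79°, λ = atan2(p_y, p_x) ≈ 103.71°.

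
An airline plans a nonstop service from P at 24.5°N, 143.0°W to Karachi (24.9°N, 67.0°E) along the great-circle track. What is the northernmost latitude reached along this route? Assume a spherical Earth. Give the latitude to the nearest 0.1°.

≈ 60.6°N

The great circle lies in the plane with unit normal n̂ = (p₁ × p₂)/|p₁ × p₂|.
Here n̂_z ≈ -0.490; the vertex latitude is φ_max = arccos|n̂_z| ≈ 60.6°.
Check via Clairaut: cos φ_max = |cos φ₁| · sin C = cos(24.5°)·sin(32.6°) ≈ 0.490, again giving ≈ 60.6°.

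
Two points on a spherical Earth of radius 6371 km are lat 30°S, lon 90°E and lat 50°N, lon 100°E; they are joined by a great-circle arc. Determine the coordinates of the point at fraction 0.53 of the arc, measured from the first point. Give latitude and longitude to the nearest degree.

≈ lat 12°N, lon 95°E

Convert each endpoint to a unit vector on the sphere (x = cos φ cos λ, y = cos φ sin λ, z = sin φ).
The central angle between the endpoints is δ = arccos(p₁·p₂) ≈ 1.405 rad (80.5°).
Interpolate at f = 0.53 with slerp weights a = sin((1−f)δ)/sin δ ≈ 0.622, b = sin(fδ)/sin δ ≈ 0.687.
p = a·p₁ + b·p₂ ≈ (-0.077, 0.974, 0.215); φ = arcsin(p_z) ≈ 12.44°, λ = atan2(p_y, p_x) ≈ 94.50°.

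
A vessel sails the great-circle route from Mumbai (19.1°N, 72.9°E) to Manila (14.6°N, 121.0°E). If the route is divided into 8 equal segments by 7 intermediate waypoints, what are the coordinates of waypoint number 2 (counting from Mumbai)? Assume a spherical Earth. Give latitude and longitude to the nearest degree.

Convert each endpoint to a unit vector on the sphere (x = cos φ cos λ, y = cos φ sin λ, z = sin φ).
The central angle between the endpoints is δ = arccos(p₁·p₂) ≈ 0.805 rad (46.1°).
Interpolate at f = 2/8 with slerp weights a = sin((1−f)δ)/sin δ ≈ 0.788, b = sin(fδ)/sin δ ≈ 0.277.
p = a·p₁ + b·p₂ ≈ (0.081, 0.941, 0.328); φ = arcsin(p_z) ≈ 19.12°, λ = atan2(p_y, p_x) ≈ 85.10°.

≈ (19°N, 85°E)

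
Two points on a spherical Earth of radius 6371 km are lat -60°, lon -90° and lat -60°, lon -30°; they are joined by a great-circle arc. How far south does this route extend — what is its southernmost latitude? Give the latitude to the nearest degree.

≈ -63°

The great circle lies in the plane with unit normal n̂ = (p₁ × p₂)/|p₁ × p₂|.
Here n̂_z ≈ +0.447; the vertex latitude is φ_max = arccos|n̂_z| ≈ 63.4°.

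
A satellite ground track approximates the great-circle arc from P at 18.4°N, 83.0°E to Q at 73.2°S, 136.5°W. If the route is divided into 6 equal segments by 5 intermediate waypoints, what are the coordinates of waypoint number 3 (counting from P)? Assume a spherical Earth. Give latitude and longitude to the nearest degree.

≈ 41°S, 97°E

The haversine formula gives a central angle δ ≈ 2.110 rad (120.9°) between the endpoints.
Interpolate at f = 3/6 with slerp weights a = sin((1−f)δ)/sin δ ≈ 1.014, b = sin(fδ)/sin δ ≈ 1.014.
p = a·p₁ + b·p₂ ≈ (-0.095, 0.753, -0.651); φ = arcsin(p_z) ≈ -40.60°, λ = atan2(p_y, p_x) ≈ 97.21°.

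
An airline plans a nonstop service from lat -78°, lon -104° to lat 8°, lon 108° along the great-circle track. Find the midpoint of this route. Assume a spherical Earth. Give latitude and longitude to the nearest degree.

≈ lat -46°, lon 116°

Write both endpoints as unit vectors p₁, p₂ with components (cos φ cos λ, cos φ sin λ, sin φ).
The central angle between the endpoints is δ = arccos(p₁·p₂) ≈ 1.887 rad (108.1°).
Interpolate at f = 1/2 with slerp weights a = sin((1−f)δ)/sin δ ≈ 0.852, b = sin(fδ)/sin δ ≈ 0.852.
p = a·p₁ + b·p₂ ≈ (-0.303, 0.630, -0.715); φ = arcsin(p_z) ≈ -45.61°, λ = atan2(p_y, p_x) ≈ 115.71°.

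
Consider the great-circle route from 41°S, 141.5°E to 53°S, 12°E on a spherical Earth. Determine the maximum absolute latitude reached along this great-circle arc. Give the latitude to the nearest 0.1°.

≈ 68.9°S

The great circle lies in the plane with unit normal n̂ = (p₁ × p₂)/|p₁ × p₂|.
Here n̂_z ≈ -0.361; the vertex latitude is φ_max = arccos|n̂_z| ≈ 68.9°.
Check via Clairaut: cos φ_max = |cos φ₁| · sin C = cos(41.0°)·sin(151.5°) ≈ 0.361, again giving ≈ 68.9°.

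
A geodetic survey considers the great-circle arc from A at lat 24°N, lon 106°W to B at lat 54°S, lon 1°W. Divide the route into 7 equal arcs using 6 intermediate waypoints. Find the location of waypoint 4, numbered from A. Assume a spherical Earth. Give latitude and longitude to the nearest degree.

Write both endpoints as unit vectors p₁, p₂ with components (cos φ cos λ, cos φ sin λ, sin φ).
The central angle between the endpoints is δ = arccos(p₁·p₂) ≈ 2.058 rad (117.9°).
Interpolate at f = 4/7 with slerp weights a = sin((1−f)δ)/sin δ ≈ 0.874, b = sin(fδ)/sin δ ≈ 1.045.
p = a·p₁ + b·p₂ ≈ (0.394, -0.778, -0.490); φ = arcsin(p_z) ≈ -29.32°, λ = atan2(p_y, p_x) ≈ -63.14°.

≈ lat 29°S, lon 63°W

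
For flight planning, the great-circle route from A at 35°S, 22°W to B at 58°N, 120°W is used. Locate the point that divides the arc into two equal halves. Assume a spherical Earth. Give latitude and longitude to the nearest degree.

From cos δ = sin φ₁ sin φ₂ + cos φ₁ cos φ₂ cos Δλ, the central angle is δ ≈ 2.149 rad (123.2°).
Interpolate at f = 1/2 with slerp weights a = sin((1−f)δ)/sin δ ≈ 1.050, b = sin(fδ)/sin δ ≈ 1.050.
p = a·p₁ + b·p₂ ≈ (0.519, -0.804, 0.288); φ = arcsin(p_z) ≈ 16.76°, λ = atan2(p_y, p_x) ≈ -57.15°.

≈ 17°N, 57°W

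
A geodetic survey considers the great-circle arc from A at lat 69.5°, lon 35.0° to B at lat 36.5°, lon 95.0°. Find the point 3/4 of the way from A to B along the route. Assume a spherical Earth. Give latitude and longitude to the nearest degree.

From cos δ = sin φ₁ sin φ₂ + cos φ₁ cos φ₂ cos Δλ, the central angle is δ ≈ 0.798 rad (45.7°).
Interpolate at f = 3/4 with slerp weights a = sin((1−f)δ)/sin δ ≈ 0.277, b = sin(fδ)/sin δ ≈ 0.787.
p = a·p₁ + b·p₂ ≈ (0.024, 0.686, 0.727); φ = arcsin(p_z) ≈ 46.67°, λ = atan2(p_y, p_x) ≈ 87.97°.

≈ lat 47°, lon 88°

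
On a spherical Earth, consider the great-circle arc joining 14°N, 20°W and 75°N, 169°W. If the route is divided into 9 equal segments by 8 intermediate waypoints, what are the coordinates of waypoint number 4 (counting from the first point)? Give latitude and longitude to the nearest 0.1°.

The haversine formula gives a central angle δ ≈ 1.552 rad (88.9°) between the endpoints.
Interpolate at f = 4/9 with slerp weights a = sin((1−f)δ)/sin δ ≈ 0.760, b = sin(fδ)/sin δ ≈ 0.637.
p = a·p₁ + b·p₂ ≈ (0.531, -0.284, 0.799); φ = arcsin(p_z) ≈ 53.00°, λ = atan2(p_y, p_x) ≈ -28.11°.

≈ 53.0°N, 28.1°W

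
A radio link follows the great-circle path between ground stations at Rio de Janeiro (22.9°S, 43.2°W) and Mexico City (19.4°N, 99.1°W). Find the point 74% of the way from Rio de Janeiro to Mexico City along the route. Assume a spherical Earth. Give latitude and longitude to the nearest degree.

Write both endpoints as unit vectors p₁, p₂ with components (cos φ cos λ, cos φ sin λ, sin φ).
The central angle between the endpoints is δ = arccos(p₁·p₂) ≈ 1.205 rad (69.0°).
Interpolate at f = 0.74 with slerp weights a = sin((1−f)δ)/sin δ ≈ 0.330, b = sin(fδ)/sin δ ≈ 0.833.
p = a·p₁ + b·p₂ ≈ (0.097, -0.984, 0.148); φ = arcsin(p_z) ≈ 8.53°, λ = atan2(p_y, p_x) ≈ -84.35°.

≈ 9°N, 84°W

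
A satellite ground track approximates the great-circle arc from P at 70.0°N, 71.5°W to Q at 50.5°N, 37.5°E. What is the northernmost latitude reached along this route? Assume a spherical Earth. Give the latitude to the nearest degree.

The great circle lies in the plane with unit normal n̂ = (p₁ × p₂)/|p₁ × p₂|.
Here n̂_z ≈ +0.272; the vertex latitude is φ_max = arccos|n̂_z| ≈ 74.2°.
Check via Clairaut: cos φ_max = |cos φ₁| · sin C = cos(70.0°)·sin(52.7°) ≈ 0.272, again giving ≈ 74.2°.

≈ 74°N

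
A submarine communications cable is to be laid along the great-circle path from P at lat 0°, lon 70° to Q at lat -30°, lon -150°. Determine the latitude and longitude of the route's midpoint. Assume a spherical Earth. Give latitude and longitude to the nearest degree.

≈ lat -38°, lon 129°

Write both endpoints as unit vectors p₁, p₂ with components (cos φ cos λ, cos φ sin λ, sin φ).
The central angle between the endpoints is δ = arccos(p₁·p₂) ≈ 2.296 rad (131.6°).
Interpolate at f = 1/2 with slerp weights a = sin((1−f)δ)/sin δ ≈ 1.219, b = sin(fδ)/sin δ ≈ 1.219.
p = a·p₁ + b·p₂ ≈ (-0.497, 0.618, -0.609); φ = arcsin(p_z) ≈ -37.55°, λ = atan2(p_y, p_x) ≈ 128.84°.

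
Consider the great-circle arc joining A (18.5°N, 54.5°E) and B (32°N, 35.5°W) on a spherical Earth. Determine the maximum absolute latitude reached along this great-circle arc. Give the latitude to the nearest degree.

The great circle lies in the plane with unit normal n̂ = (p₁ × p₂)/|p₁ × p₂|.
Here n̂_z ≈ -0.816; the vertex latitude is φ_max = arccos|n̂_z| ≈ 35.3°.
Check via Clairaut: cos φ_max = |cos φ₁| · sin C = cos(18.5°)·sin(59.3°) ≈ 0.816, again giving ≈ 35.3°.

≈ 35°N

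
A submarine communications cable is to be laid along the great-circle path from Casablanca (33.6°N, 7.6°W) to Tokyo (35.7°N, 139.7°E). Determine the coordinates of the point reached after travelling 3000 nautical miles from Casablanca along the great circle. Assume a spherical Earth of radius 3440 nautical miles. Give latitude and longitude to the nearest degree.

≈ 68°N, 58°E

The haversine formula gives a central angle δ ≈ 1.820 rad (104.3°) between the endpoints. The total great-circle distance is δ·R ≈ 1.820 × 3440 ≈ 6260 nmi, so the target fraction is f = 3000/6260 ≈ 0.479.
Interpolate at f ≈ 0.479 with slerp weights a = sin((1−f)δ)/sin δ ≈ 0.838, b = sin(fδ)/sin δ ≈ 0.790.
p = a·p₁ + b·p₂ ≈ (0.202, 0.323, 0.925); φ = arcsin(p_z) ≈ 67.61°, λ = atan2(p_y, p_x) ≈ 57.90°.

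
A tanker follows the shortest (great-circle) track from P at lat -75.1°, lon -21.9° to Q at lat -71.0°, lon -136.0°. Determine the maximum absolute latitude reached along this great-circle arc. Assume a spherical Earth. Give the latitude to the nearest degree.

The great circle lies in the plane with unit normal n̂ = (p₁ × p₂)/|p₁ × p₂|.
Here n̂_z ≈ -0.161; the vertex latitude is φ_max = arccos|n̂_z| ≈ 80.8°.
Check via Clairaut: cos φ_max = |cos φ₁| · sin C = cos(75.1°)·sin(141.3°) ≈ 0.161, again giving ≈ 80.8°.

≈ -81°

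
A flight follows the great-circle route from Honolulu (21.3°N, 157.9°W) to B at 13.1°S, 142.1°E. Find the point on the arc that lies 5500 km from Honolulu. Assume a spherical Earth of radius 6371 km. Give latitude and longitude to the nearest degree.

≈ 3°S, 158°E

The haversine formula gives a central angle δ ≈ 1.190 rad (68.2°) between the endpoints. The total great-circle distance is δ·R ≈ 1.190 × 6371 ≈ 7583 km, so the target fraction is f = 5500/7583 ≈ 0.725.
Interpolate at f ≈ 0.725 with slerp weights a = sin((1−f)δ)/sin δ ≈ 0.346, b = sin(fδ)/sin δ ≈ 0.819.
p = a·p₁ + b·p₂ ≈ (-0.928, 0.368, -0.060); φ = arcsin(p_z) ≈ -3.43°, λ = atan2(p_y, p_x) ≈ 158.34°.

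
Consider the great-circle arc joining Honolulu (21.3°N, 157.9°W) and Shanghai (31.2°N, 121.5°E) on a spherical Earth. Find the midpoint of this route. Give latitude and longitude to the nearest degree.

Write both endpoints as unit vectors p₁, p₂ with components (cos φ cos λ, cos φ sin λ, sin φ).
The central angle between the endpoints is δ = arccos(p₁·p₂) ≈ 1.247 rad (71.4°).
Interpolate at f = 1/2 with slerp weights a = sin((1−f)δ)/sin δ ≈ 0.616, b = sin(fδ)/sin δ ≈ 0.616.
p = a·p₁ + b·p₂ ≈ (-0.807, 0.233, 0.543); φ = arcsin(p_z) ≈ 32.87°, λ = atan2(p_y, p_x) ≈ 163.87°.

≈ 33°N, 164°E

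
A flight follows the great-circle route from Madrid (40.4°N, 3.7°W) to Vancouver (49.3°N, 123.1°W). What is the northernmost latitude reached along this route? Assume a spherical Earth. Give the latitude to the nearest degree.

≈ 63°N

The great circle lies in the plane with unit normal n̂ = (p₁ × p₂)/|p₁ × p₂|.
Here n̂_z ≈ -0.447; the vertex latitude is φ_max = arccos|n̂_z| ≈ 63.5°.
Check via Clairaut: cos φ_max = |cos φ₁| · sin C = cos(40.4°)·sin(35.9°) ≈ 0.447, again giving ≈ 63.5°.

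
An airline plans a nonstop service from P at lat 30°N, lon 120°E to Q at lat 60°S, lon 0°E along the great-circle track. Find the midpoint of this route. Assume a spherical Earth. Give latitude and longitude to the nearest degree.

≈ lat 26°S, lon 85°E

The haversine formula gives a central angle δ ≈ 2.278 rad (130.5°) between the endpoints.
Interpolate at f = 1/2 with slerp weights a = sin((1−f)δ)/sin δ ≈ 1.194, b = sin(fδ)/sin δ ≈ 1.194.
p = a·p₁ + b·p₂ ≈ (0.080, 0.896, -0.437); φ = arcsin(p_z) ≈ -25.92°, λ = atan2(p_y, p_x) ≈ 84.90°.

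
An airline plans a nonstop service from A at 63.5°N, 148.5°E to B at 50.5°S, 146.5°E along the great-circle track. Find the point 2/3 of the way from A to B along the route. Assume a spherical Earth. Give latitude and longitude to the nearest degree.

Convert each endpoint to a unit vector on the sphere (x = cos φ cos λ, y = cos φ sin λ, z = sin φ).
The central angle between the endpoints is δ = arccos(p₁·p₂) ≈ 1.990 rad (114.0°).
Interpolate at f = 2/3 with slerp weights a = sin((1−f)δ)/sin δ ≈ 0.674, b = sin(fδ)/sin δ ≈ 1.062.
p = a·p₁ + b·p₂ ≈ (-0.820, 0.530, -0.216); φ = arcsin(p_z) ≈ -12.50°, λ = atan2(p_y, p_x) ≈ 147.12°.

≈ 12°S, 147°E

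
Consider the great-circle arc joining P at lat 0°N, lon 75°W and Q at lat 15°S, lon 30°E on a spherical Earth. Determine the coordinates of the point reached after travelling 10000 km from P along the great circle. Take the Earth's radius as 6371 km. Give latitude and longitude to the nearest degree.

≈ lat 16°S, lon 15°E

Convert each endpoint to a unit vector on the sphere (x = cos φ cos λ, y = cos φ sin λ, z = sin φ).
The central angle between the endpoints is δ = arccos(p₁·p₂) ≈ 1.823 rad (104.5°). The total great-circle distance is δ·R ≈ 1.823 × 6371 ≈ 11617 km, so the target fraction is f = 10000/11617 ≈ 0.861.
Interpolate at f ≈ 0.861 with slerp weights a = sin((1−f)δ)/sin δ ≈ 0.259, b = sin(fδ)/sin δ ≈ 1.033.
p = a·p₁ + b·p₂ ≈ (0.931, 0.248, -0.267); φ = arcsin(p_z) ≈ -15.50°, λ = atan2(p_y, p_x) ≈ 14.93°.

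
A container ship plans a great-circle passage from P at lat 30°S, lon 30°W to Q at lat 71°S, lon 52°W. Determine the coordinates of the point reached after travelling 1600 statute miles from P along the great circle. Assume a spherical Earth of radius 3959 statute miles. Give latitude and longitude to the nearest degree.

≈ lat 53°S, lon 37°W

Convert each endpoint to a unit vector on the sphere (x = cos φ cos λ, y = cos φ sin λ, z = sin φ).
The central angle between the endpoints is δ = arccos(p₁·p₂) ≈ 0.746 rad (42.8°). The total great-circle distance is δ·R ≈ 0.746 × 3959 ≈ 2955 mi, so the target fraction is f = 1600/2955 ≈ 0.541.
Interpolate at f ≈ 0.541 with slerp weights a = sin((1−f)δ)/sin δ ≈ 0.494, b = sin(fδ)/sin δ ≈ 0.579.
p = a·p₁ + b·p₂ ≈ (0.487, -0.363, -0.795); φ = arcsin(p_z) ≈ -52.63°, λ = atan2(p_y, p_x) ≈ -36.68°.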